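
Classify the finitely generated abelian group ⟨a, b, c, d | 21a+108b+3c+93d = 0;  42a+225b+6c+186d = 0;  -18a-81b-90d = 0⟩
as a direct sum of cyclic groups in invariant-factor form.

rank_ℚ(R)=3; free=4−3=1
SNF(R) diag = [3, 9, 18] → torsion [3, 9, 18]

Answer: M ≅ ℤ^1 ⊕ ℤ/3 ⊕ ℤ/9 ⊕ ℤ/18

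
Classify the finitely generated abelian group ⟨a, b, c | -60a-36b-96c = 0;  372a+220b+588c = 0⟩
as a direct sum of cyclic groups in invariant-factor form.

Answer: M ≅ ℤ^1 ⊕ ℤ/4 ⊕ ℤ/12

Derivation:
rank_ℚ(R)=2; free=3−2=1
SNF(R) diag = [4, 12] → torsion [4, 12]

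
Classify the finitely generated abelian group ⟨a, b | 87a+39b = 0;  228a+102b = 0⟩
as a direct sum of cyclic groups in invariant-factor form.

rank_ℚ(R)=2; free=2−2=0
SNF(R) diag = [3, 6] → torsion [3, 6]

Answer: M ≅ ℤ/3 ⊕ ℤ/6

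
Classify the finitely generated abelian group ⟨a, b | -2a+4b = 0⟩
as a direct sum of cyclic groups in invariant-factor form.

Answer: M ≅ ℤ^1 ⊕ ℤ/2

Derivation:
rank_ℚ(R)=1; free=2−1=1
SNF(R) diag = [2] → torsion [2]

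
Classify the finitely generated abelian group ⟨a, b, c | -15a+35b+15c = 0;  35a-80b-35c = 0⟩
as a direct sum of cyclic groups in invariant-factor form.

Answer: M ≅ ℤ^1 ⊕ ℤ/5 ⊕ ℤ/5

Derivation:
rank_ℚ(R)=2; free=3−2=1
SNF(R) diag = [5, 5] → torsion [5, 5]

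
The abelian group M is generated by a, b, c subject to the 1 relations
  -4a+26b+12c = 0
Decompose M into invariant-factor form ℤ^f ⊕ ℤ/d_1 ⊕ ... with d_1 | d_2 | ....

rank_ℚ(R)=1; free=3−1=2
SNF(R) diag = [2] → torsion [2]

Answer: M ≅ ℤ^2 ⊕ ℤ/2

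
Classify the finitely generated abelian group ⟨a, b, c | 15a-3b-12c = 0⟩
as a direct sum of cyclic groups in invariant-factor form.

Answer: M ≅ ℤ^2 ⊕ ℤ/3

Derivation:
rank_ℚ(R)=1; free=3−1=2
SNF(R) diag = [3] → torsion [3]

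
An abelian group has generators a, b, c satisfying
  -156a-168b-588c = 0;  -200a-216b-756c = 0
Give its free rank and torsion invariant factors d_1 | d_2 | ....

rank_ℚ(R)=2; free=3−2=1
SNF(R) diag = [4, 12] → torsion [4, 12]

Answer: M ≅ ℤ^1 ⊕ ℤ/4 ⊕ ℤ/12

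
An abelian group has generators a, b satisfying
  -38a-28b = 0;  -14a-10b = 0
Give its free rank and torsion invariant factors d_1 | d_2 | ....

Answer: M ≅ ℤ/2 ⊕ ℤ/6

Derivation:
rank_ℚ(R)=2; free=2−2=0
SNF(R) diag = [2, 6] → torsion [2, 6]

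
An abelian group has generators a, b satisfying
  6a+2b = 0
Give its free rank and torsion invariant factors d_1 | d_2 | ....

Answer: M ≅ ℤ^1 ⊕ ℤ/2

Derivation:
rank_ℚ(R)=1; free=2−1=1
SNF(R) diag = [2] → torsion [2]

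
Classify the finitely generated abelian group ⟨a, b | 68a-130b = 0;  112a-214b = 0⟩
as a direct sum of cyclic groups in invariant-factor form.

Answer: M ≅ ℤ/2 ⊕ ℤ/4

Derivation:
rank_ℚ(R)=2; free=2−2=0
SNF(R) diag = [2, 4] → torsion [2, 4]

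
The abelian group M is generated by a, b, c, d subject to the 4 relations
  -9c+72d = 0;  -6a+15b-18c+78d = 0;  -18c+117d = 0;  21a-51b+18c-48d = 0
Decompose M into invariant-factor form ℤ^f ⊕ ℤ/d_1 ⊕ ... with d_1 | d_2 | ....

rank_ℚ(R)=4; free=4−4=0
SNF(R) diag = [3, 3, 9, 27] → torsion [3, 3, 9, 27]

Answer: M ≅ ℤ/3 ⊕ ℤ/3 ⊕ ℤ/9 ⊕ ℤ/27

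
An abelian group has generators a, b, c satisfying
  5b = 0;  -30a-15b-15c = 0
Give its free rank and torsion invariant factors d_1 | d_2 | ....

rank_ℚ(R)=2; free=3−2=1
SNF(R) diag = [5, 15] → torsion [5, 15]

Answer: M ≅ ℤ^1 ⊕ ℤ/5 ⊕ ℤ/15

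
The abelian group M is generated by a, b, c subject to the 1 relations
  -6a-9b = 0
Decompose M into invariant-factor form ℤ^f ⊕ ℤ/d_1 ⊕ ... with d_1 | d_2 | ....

rank_ℚ(R)=1; free=3−1=2
SNF(R) diag = [3] → torsion [3]

Answer: M ≅ ℤ^2 ⊕ ℤ/3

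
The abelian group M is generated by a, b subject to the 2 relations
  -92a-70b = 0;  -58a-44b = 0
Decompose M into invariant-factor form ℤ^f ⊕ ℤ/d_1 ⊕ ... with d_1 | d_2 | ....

rank_ℚ(R)=2; free=2−2=0
SNF(R) diag = [2, 6] → torsion [2, 6]

Answer: M ≅ ℤ/2 ⊕ ℤ/6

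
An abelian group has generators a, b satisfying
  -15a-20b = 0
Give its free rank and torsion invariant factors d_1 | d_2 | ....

Answer: M ≅ ℤ^1 ⊕ ℤ/5

Derivation:
rank_ℚ(R)=1; free=2−1=1
SNF(R) diag = [5] → torsion [5]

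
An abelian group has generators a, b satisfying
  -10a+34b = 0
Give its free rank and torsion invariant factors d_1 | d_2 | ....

Answer: M ≅ ℤ^1 ⊕ ℤ/2

Derivation:
rank_ℚ(R)=1; free=2−1=1
SNF(R) diag = [2] → torsion [2]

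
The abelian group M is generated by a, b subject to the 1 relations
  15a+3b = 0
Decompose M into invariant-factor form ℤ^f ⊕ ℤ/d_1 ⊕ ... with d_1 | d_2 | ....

Answer: M ≅ ℤ^1 ⊕ ℤ/3

Derivation:
rank_ℚ(R)=1; free=2−1=1
SNF(R) diag = [3] → torsion [3]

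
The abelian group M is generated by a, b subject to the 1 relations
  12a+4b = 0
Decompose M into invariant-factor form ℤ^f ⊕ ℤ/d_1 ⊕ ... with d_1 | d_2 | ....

rank_ℚ(R)=1; free=2−1=1
SNF(R) diag = [4] → torsion [4]

Answer: M ≅ ℤ^1 ⊕ ℤ/4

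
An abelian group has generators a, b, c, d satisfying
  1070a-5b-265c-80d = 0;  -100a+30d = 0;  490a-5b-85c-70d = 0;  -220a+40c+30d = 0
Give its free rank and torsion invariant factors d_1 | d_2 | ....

rank_ℚ(R)=4; free=4−4=0
SNF(R) diag = [5, 10, 20, 40] → torsion [5, 10, 20, 40]

Answer: M ≅ ℤ/5 ⊕ ℤ/10 ⊕ ℤ/20 ⊕ ℤ/40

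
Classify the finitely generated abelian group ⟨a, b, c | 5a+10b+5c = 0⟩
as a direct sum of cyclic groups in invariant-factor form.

rank_ℚ(R)=1; free=3−1=2
SNF(R) diag = [5] → torsion [5]

Answer: M ≅ ℤ^2 ⊕ ℤ/5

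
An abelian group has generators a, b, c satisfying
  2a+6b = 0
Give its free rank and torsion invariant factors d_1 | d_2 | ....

Answer: M ≅ ℤ^2 ⊕ ℤ/2

Derivation:
rank_ℚ(R)=1; free=3−1=2
SNF(R) diag = [2] → torsion [2]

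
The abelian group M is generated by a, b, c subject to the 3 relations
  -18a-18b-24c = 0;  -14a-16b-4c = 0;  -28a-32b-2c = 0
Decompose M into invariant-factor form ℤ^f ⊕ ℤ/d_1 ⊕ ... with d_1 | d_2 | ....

Answer: M ≅ ℤ/2 ⊕ ℤ/6 ⊕ ℤ/18

Derivation:
rank_ℚ(R)=3; free=3−3=0
SNF(R) diag = [2, 6, 18] → torsion [2, 6, 18]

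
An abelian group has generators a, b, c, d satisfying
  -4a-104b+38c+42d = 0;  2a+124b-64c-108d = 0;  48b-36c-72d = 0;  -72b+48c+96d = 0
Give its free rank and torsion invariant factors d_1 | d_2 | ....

Answer: M ≅ ℤ/2 ⊕ ℤ/6 ⊕ ℤ/12 ⊕ ℤ/24

Derivation:
rank_ℚ(R)=4; free=4−4=0
SNF(R) diag = [2, 6, 12, 24] → torsion [2, 6, 12, 24]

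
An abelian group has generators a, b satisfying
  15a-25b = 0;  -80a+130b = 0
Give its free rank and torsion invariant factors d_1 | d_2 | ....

Answer: M ≅ ℤ/5 ⊕ ℤ/10

Derivation:
rank_ℚ(R)=2; free=2−2=0
SNF(R) diag = [5, 10] → torsion [5, 10]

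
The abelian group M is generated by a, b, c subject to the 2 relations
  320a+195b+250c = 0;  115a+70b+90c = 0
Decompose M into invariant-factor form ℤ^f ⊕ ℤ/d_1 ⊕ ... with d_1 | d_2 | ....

rank_ℚ(R)=2; free=3−2=1
SNF(R) diag = [5, 5] → torsion [5, 5]

Answer: M ≅ ℤ^1 ⊕ ℤ/5 ⊕ ℤ/5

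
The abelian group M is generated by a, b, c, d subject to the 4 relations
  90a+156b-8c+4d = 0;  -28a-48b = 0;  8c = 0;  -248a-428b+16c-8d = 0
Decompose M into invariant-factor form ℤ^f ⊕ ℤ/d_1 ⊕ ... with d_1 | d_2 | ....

rank_ℚ(R)=4; free=4−4=0
SNF(R) diag = [2, 4, 8, 8] → torsion [2, 4, 8, 8]

Answer: M ≅ ℤ/2 ⊕ ℤ/4 ⊕ ℤ/8 ⊕ ℤ/8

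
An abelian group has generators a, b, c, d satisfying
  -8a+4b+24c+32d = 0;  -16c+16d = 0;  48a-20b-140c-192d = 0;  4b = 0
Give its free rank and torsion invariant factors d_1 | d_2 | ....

Answer: M ≅ ℤ/4 ⊕ ℤ/4 ⊕ ℤ/8 ⊕ ℤ/16

Derivation:
rank_ℚ(R)=4; free=4−4=0
SNF(R) diag = [4, 4, 8, 16] → torsion [4, 4, 8, 16]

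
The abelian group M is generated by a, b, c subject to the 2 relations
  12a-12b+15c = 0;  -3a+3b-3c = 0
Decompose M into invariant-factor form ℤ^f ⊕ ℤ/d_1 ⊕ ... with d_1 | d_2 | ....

rank_ℚ(R)=2; free=3−2=1
SNF(R) diag = [3, 3] → torsion [3, 3]

Answer: M ≅ ℤ^1 ⊕ ℤ/3 ⊕ ℤ/3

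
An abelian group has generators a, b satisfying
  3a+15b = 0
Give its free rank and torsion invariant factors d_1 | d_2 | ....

rank_ℚ(R)=1; free=2−1=1
SNF(R) diag = [3] → torsion [3]

Answer: M ≅ ℤ^1 ⊕ ℤ/3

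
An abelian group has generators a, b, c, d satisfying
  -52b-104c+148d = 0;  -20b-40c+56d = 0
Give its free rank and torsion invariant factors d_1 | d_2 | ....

Answer: M ≅ ℤ^2 ⊕ ℤ/4 ⊕ ℤ/12

Derivation:
rank_ℚ(R)=2; free=4−2=2
SNF(R) diag = [4, 12] → torsion [4, 12]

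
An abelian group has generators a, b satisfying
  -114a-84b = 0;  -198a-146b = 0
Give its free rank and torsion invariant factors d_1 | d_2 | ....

rank_ℚ(R)=2; free=2−2=0
SNF(R) diag = [2, 6] → torsion [2, 6]

Answer: M ≅ ℤ/2 ⊕ ℤ/6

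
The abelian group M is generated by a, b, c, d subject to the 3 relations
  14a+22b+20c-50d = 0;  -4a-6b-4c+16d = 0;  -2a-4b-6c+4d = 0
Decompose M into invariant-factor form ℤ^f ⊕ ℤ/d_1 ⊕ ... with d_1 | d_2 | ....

Answer: M ≅ ℤ^1 ⊕ ℤ/2 ⊕ ℤ/2 ⊕ ℤ/2

Derivation:
rank_ℚ(R)=3; free=4−3=1
SNF(R) diag = [2, 2, 2] → torsion [2, 2, 2]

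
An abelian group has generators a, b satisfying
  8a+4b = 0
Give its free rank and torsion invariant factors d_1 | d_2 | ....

rank_ℚ(R)=1; free=2−1=1
SNF(R) diag = [4] → torsion [4]

Answer: M ≅ ℤ^1 ⊕ ℤ/4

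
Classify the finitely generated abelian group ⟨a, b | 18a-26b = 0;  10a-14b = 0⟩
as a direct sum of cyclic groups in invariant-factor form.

Answer: M ≅ ℤ/2 ⊕ ℤ/4

Derivation:
rank_ℚ(R)=2; free=2−2=0
SNF(R) diag = [2, 4] → torsion [2, 4]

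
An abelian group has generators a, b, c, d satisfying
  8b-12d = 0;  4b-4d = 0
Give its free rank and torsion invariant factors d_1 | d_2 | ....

Answer: M ≅ ℤ^2 ⊕ ℤ/4 ⊕ ℤ/4

Derivation:
rank_ℚ(R)=2; free=4−2=2
SNF(R) diag = [4, 4] → torsion [4, 4]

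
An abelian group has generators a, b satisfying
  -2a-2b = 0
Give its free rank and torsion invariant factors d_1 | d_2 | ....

Answer: M ≅ ℤ^1 ⊕ ℤ/2

Derivation:
rank_ℚ(R)=1; free=2−1=1
SNF(R) diag = [2] → torsion [2]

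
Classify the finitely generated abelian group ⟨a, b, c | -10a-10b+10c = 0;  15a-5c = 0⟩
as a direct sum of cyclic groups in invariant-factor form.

Answer: M ≅ ℤ^1 ⊕ ℤ/5 ⊕ ℤ/10

Derivation:
rank_ℚ(R)=2; free=3−2=1
SNF(R) diag = [5, 10] → torsion [5, 10]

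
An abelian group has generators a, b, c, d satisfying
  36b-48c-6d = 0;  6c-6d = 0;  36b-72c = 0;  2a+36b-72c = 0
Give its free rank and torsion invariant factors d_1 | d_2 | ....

rank_ℚ(R)=4; free=4−4=0
SNF(R) diag = [2, 6, 18, 36] → torsion [2, 6, 18, 36]

Answer: M ≅ ℤ/2 ⊕ ℤ/6 ⊕ ℤ/18 ⊕ ℤ/36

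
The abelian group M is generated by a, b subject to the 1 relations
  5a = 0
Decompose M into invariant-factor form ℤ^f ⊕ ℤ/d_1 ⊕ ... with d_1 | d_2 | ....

Answer: M ≅ ℤ^1 ⊕ ℤ/5

Derivation:
rank_ℚ(R)=1; free=2−1=1
SNF(R) diag = [5] → torsion [5]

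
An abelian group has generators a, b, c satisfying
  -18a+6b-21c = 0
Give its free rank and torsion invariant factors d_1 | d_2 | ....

rank_ℚ(R)=1; free=3−1=2
SNF(R) diag = [3] → torsion [3]

Answer: M ≅ ℤ^2 ⊕ ℤ/3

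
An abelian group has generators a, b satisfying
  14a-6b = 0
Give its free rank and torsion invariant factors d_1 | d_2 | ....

Answer: M ≅ ℤ^1 ⊕ ℤ/2

Derivation:
rank_ℚ(R)=1; free=2−1=1
SNF(R) diag = [2] → torsion [2]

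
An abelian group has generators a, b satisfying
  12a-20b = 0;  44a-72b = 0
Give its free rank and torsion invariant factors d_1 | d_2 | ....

rank_ℚ(R)=2; free=2−2=0
SNF(R) diag = [4, 4] → torsion [4, 4]

Answer: M ≅ ℤ/4 ⊕ ℤ/4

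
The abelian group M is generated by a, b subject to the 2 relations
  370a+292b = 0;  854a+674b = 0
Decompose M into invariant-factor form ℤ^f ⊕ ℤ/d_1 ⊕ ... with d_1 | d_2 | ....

Answer: M ≅ ℤ/2 ⊕ ℤ/6

Derivation:
rank_ℚ(R)=2; free=2−2=0
SNF(R) diag = [2, 6] → torsion [2, 6]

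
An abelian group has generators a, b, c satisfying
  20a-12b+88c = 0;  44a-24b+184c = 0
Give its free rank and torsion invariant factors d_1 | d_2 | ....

Answer: M ≅ ℤ^1 ⊕ ℤ/4 ⊕ ℤ/12

Derivation:
rank_ℚ(R)=2; free=3−2=1
SNF(R) diag = [4, 12] → torsion [4, 12]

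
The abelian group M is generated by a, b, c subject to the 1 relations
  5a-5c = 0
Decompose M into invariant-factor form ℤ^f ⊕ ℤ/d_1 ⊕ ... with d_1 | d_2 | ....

Answer: M ≅ ℤ^2 ⊕ ℤ/5

Derivation:
rank_ℚ(R)=1; free=3−1=2
SNF(R) diag = [5] → torsion [5]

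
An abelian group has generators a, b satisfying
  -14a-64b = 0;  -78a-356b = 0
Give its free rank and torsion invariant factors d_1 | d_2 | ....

rank_ℚ(R)=2; free=2−2=0
SNF(R) diag = [2, 4] → torsion [2, 4]

Answer: M ≅ ℤ/2 ⊕ ℤ/4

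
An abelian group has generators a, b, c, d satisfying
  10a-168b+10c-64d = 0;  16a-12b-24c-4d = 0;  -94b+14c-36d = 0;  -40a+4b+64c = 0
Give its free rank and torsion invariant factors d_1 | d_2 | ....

Answer: M ≅ ℤ/2 ⊕ ℤ/2 ⊕ ℤ/4 ⊕ ℤ/4

Derivation:
rank_ℚ(R)=4; free=4−4=0
SNF(R) diag = [2, 2, 4, 4] → torsion [2, 2, 4, 4]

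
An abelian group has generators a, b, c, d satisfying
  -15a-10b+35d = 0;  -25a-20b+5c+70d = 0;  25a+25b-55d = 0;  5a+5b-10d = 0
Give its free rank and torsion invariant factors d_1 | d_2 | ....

Answer: M ≅ ℤ/5 ⊕ ℤ/5 ⊕ ℤ/5 ⊕ ℤ/5

Derivation:
rank_ℚ(R)=4; free=4−4=0
SNF(R) diag = [5, 5, 5, 5] → torsion [5, 5, 5, 5]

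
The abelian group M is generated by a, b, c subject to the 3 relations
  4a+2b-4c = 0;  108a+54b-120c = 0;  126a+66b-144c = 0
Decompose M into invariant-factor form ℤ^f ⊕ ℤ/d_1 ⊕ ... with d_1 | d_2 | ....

rank_ℚ(R)=3; free=3−3=0
SNF(R) diag = [2, 6, 12] → torsion [2, 6, 12]

Answer: M ≅ ℤ/2 ⊕ ℤ/6 ⊕ ℤ/12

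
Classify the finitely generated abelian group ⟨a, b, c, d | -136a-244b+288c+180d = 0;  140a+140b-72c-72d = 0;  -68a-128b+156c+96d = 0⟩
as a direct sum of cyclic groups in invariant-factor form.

Answer: M ≅ ℤ^1 ⊕ ℤ/4 ⊕ ℤ/12 ⊕ ℤ/36

Derivation:
rank_ℚ(R)=3; free=4−3=1
SNF(R) diag = [4, 12, 36] → torsion [4, 12, 36]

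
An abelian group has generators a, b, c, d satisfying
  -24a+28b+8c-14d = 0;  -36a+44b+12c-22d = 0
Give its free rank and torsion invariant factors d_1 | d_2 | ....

rank_ℚ(R)=2; free=4−2=2
SNF(R) diag = [2, 4] → torsion [2, 4]

Answer: M ≅ ℤ^2 ⊕ ℤ/2 ⊕ ℤ/4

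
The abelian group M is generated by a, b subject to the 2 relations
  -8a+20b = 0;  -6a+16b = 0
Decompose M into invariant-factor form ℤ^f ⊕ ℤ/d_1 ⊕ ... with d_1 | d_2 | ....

rank_ℚ(R)=2; free=2−2=0
SNF(R) diag = [2, 4] → torsion [2, 4]

Answer: M ≅ ℤ/2 ⊕ ℤ/4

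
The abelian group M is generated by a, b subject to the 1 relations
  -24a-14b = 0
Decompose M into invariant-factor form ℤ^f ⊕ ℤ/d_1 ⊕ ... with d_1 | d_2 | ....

rank_ℚ(R)=1; free=2−1=1
SNF(R) diag = [2] → torsion [2]

Answer: M ≅ ℤ^1 ⊕ ℤ/2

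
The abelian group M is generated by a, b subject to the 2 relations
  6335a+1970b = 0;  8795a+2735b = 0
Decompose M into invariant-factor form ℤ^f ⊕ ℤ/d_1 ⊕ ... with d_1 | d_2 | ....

rank_ℚ(R)=2; free=2−2=0
SNF(R) diag = [5, 15] → torsion [5, 15]

Answer: M ≅ ℤ/5 ⊕ ℤ/15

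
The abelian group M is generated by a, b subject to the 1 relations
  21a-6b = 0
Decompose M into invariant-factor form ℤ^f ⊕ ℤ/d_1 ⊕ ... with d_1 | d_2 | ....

Answer: M ≅ ℤ^1 ⊕ ℤ/3

Derivation:
rank_ℚ(R)=1; free=2−1=1
SNF(R) diag = [3] → torsion [3]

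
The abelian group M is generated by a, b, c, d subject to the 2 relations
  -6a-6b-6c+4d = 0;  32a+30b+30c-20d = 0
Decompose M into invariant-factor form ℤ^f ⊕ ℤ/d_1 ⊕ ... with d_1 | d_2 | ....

Answer: M ≅ ℤ^2 ⊕ ℤ/2 ⊕ ℤ/2

Derivation:
rank_ℚ(R)=2; free=4−2=2
SNF(R) diag = [2, 2] → torsion [2, 2]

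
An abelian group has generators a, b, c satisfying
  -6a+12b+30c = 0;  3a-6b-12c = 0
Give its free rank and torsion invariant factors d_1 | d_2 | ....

Answer: M ≅ ℤ^1 ⊕ ℤ/3 ⊕ ℤ/6

Derivation:
rank_ℚ(R)=2; free=3−2=1
SNF(R) diag = [3, 6] → torsion [3, 6]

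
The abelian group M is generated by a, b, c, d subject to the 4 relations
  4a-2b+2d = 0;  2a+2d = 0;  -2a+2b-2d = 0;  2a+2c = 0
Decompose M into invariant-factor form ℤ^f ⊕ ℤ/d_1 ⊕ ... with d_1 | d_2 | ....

Answer: M ≅ ℤ/2 ⊕ ℤ/2 ⊕ ℤ/2 ⊕ ℤ/2

Derivation:
rank_ℚ(R)=4; free=4−4=0
SNF(R) diag = [2, 2, 2, 2] → torsion [2, 2, 2, 2]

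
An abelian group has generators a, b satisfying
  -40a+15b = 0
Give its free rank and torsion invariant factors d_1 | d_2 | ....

rank_ℚ(R)=1; free=2−1=1
SNF(R) diag = [5] → torsion [5]

Answer: M ≅ ℤ^1 ⊕ ℤ/5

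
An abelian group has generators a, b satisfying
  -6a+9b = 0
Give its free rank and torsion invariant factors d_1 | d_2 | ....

rank_ℚ(R)=1; free=2−1=1
SNF(R) diag = [3] → torsion [3]

Answer: M ≅ ℤ^1 ⊕ ℤ/3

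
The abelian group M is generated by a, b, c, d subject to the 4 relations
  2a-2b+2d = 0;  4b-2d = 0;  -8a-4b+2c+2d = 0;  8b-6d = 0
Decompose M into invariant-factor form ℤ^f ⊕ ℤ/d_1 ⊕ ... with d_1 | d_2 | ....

rank_ℚ(R)=4; free=4−4=0
SNF(R) diag = [2, 2, 2, 4] → torsion [2, 2, 2, 4]

Answer: M ≅ ℤ/2 ⊕ ℤ/2 ⊕ ℤ/2 ⊕ ℤ/4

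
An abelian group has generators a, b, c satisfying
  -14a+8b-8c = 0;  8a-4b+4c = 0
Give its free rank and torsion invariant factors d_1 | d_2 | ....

Answer: M ≅ ℤ^1 ⊕ ℤ/2 ⊕ ℤ/4

Derivation:
rank_ℚ(R)=2; free=3−2=1
SNF(R) diag = [2, 4] → torsion [2, 4]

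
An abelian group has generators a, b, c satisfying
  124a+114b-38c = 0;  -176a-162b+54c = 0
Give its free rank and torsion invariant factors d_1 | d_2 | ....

rank_ℚ(R)=2; free=3−2=1
SNF(R) diag = [2, 4] → torsion [2, 4]

Answer: M ≅ ℤ^1 ⊕ ℤ/2 ⊕ ℤ/4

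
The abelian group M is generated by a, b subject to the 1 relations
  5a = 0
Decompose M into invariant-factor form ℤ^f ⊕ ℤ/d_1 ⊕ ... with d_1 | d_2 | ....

rank_ℚ(R)=1; free=2−1=1
SNF(R) diag = [5] → torsion [5]

Answer: M ≅ ℤ^1 ⊕ ℤ/5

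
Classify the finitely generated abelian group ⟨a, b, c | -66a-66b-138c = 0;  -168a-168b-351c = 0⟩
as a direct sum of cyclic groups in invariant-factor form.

rank_ℚ(R)=2; free=3−2=1
SNF(R) diag = [3, 6] → torsion [3, 6]

Answer: M ≅ ℤ^1 ⊕ ℤ/3 ⊕ ℤ/6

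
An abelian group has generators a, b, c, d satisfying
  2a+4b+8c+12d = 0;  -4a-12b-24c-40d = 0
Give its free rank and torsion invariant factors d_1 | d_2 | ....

rank_ℚ(R)=2; free=4−2=2
SNF(R) diag = [2, 4] → torsion [2, 4]

Answer: M ≅ ℤ^2 ⊕ ℤ/2 ⊕ ℤ/4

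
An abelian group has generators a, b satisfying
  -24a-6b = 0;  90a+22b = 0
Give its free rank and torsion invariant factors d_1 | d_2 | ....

Answer: M ≅ ℤ/2 ⊕ ℤ/6

Derivation:
rank_ℚ(R)=2; free=2−2=0
SNF(R) diag = [2, 6] → torsion [2, 6]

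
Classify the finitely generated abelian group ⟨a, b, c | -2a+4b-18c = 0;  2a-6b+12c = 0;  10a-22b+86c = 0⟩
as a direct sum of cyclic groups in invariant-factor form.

Answer: M ≅ ℤ/2 ⊕ ℤ/2 ⊕ ℤ/2

Derivation:
rank_ℚ(R)=3; free=3−3=0
SNF(R) diag = [2, 2, 2] → torsion [2, 2, 2]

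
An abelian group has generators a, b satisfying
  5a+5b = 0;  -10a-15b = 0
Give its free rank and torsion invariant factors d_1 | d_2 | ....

Answer: M ≅ ℤ/5 ⊕ ℤ/5

Derivation:
rank_ℚ(R)=2; free=2−2=0
SNF(R) diag = [5, 5] → torsion [5, 5]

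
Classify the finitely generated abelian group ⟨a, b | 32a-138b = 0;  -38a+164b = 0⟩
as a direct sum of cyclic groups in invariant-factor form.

Answer: M ≅ ℤ/2 ⊕ ℤ/2

Derivation:
rank_ℚ(R)=2; free=2−2=0
SNF(R) diag = [2, 2] → torsion [2, 2]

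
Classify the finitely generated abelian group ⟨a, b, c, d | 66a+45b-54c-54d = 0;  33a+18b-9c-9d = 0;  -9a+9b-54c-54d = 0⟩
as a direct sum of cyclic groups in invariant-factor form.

rank_ℚ(R)=3; free=4−3=1
SNF(R) diag = [3, 9, 9] → torsion [3, 9, 9]

Answer: M ≅ ℤ^1 ⊕ ℤ/3 ⊕ ℤ/9 ⊕ ℤ/9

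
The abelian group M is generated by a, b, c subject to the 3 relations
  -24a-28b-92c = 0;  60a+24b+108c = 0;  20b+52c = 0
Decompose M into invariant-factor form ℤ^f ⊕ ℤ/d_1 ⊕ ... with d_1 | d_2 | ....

rank_ℚ(R)=3; free=3−3=0
SNF(R) diag = [4, 12, 24] → torsion [4, 12, 24]

Answer: M ≅ ℤ/4 ⊕ ℤ/12 ⊕ ℤ/24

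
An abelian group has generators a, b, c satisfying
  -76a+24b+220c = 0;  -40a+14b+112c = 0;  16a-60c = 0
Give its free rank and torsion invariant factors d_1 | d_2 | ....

Answer: M ≅ ℤ/2 ⊕ ℤ/4 ⊕ ℤ/4

Derivation:
rank_ℚ(R)=3; free=3−3=0
SNF(R) diag = [2, 4, 4] → torsion [2, 4, 4]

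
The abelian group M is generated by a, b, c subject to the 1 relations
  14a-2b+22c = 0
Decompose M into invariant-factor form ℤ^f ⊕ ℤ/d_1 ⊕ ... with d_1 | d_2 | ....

Answer: M ≅ ℤ^2 ⊕ ℤ/2

Derivation:
rank_ℚ(R)=1; free=3−1=2
SNF(R) diag = [2] → torsion [2]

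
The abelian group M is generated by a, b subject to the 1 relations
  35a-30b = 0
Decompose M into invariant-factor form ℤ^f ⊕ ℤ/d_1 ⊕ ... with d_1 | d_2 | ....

Answer: M ≅ ℤ^1 ⊕ ℤ/5

Derivation:
rank_ℚ(R)=1; free=2−1=1
SNF(R) diag = [5] → torsion [5]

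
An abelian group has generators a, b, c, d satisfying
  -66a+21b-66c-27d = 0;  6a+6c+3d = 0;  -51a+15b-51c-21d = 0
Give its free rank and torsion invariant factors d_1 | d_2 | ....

rank_ℚ(R)=3; free=4−3=1
SNF(R) diag = [3, 3, 3] → torsion [3, 3, 3]

Answer: M ≅ ℤ^1 ⊕ ℤ/3 ⊕ ℤ/3 ⊕ ℤ/3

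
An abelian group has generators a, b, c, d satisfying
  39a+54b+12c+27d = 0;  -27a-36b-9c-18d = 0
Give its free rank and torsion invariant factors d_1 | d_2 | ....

Answer: M ≅ ℤ^2 ⊕ ℤ/3 ⊕ ℤ/9

Derivation:
rank_ℚ(R)=2; free=4−2=2
SNF(R) diag = [3, 9] → torsion [3, 9]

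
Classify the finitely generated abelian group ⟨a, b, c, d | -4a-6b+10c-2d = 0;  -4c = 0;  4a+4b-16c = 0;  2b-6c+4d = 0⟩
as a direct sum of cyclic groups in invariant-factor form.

rank_ℚ(R)=4; free=4−4=0
SNF(R) diag = [2, 2, 4, 4] → torsion [2, 2, 4, 4]

Answer: M ≅ ℤ/2 ⊕ ℤ/2 ⊕ ℤ/4 ⊕ ℤ/4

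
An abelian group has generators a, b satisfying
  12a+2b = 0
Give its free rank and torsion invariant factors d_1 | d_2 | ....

Answer: M ≅ ℤ^1 ⊕ ℤ/2

Derivation:
rank_ℚ(R)=1; free=2−1=1
SNF(R) diag = [2] → torsion [2]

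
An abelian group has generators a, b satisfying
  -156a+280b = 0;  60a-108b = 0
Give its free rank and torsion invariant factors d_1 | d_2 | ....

rank_ℚ(R)=2; free=2−2=0
SNF(R) diag = [4, 12] → torsion [4, 12]

Answer: M ≅ ℤ/4 ⊕ ℤ/12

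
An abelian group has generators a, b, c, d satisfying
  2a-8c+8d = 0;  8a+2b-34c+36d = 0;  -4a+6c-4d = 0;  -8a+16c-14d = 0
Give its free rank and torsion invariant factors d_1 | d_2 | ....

rank_ℚ(R)=4; free=4−4=0
SNF(R) diag = [2, 2, 2, 6] → torsion [2, 2, 2, 6]

Answer: M ≅ ℤ/2 ⊕ ℤ/2 ⊕ ℤ/2 ⊕ ℤ/6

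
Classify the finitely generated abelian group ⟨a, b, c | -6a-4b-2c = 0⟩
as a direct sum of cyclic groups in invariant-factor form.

Answer: M ≅ ℤ^2 ⊕ ℤ/2

Derivation:
rank_ℚ(R)=1; free=3−1=2
SNF(R) diag = [2] → torsion [2]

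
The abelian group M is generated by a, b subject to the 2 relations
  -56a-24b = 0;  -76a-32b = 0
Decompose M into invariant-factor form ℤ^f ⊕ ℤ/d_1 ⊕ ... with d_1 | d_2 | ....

rank_ℚ(R)=2; free=2−2=0
SNF(R) diag = [4, 8] → torsion [4, 8]

Answer: M ≅ ℤ/4 ⊕ ℤ/8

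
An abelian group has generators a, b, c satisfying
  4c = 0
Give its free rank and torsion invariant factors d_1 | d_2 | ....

rank_ℚ(R)=1; free=3−1=2
SNF(R) diag = [4] → torsion [4]

Answer: M ≅ ℤ^2 ⊕ ℤ/4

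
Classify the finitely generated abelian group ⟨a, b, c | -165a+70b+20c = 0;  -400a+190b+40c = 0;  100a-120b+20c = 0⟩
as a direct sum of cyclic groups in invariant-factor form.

rank_ℚ(R)=3; free=3−3=0
SNF(R) diag = [5, 10, 20] → torsion [5, 10, 20]

Answer: M ≅ ℤ/5 ⊕ ℤ/10 ⊕ ℤ/20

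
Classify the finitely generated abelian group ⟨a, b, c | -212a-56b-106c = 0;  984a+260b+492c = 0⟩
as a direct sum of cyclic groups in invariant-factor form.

rank_ℚ(R)=2; free=3−2=1
SNF(R) diag = [2, 4] → torsion [2, 4]

Answer: M ≅ ℤ^1 ⊕ ℤ/2 ⊕ ℤ/4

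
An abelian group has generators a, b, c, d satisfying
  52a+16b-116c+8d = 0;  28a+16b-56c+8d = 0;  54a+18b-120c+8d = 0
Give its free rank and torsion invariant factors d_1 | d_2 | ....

rank_ℚ(R)=3; free=4−3=1
SNF(R) diag = [2, 4, 12] → torsion [2, 4, 12]

Answer: M ≅ ℤ^1 ⊕ ℤ/2 ⊕ ℤ/4 ⊕ ℤ/12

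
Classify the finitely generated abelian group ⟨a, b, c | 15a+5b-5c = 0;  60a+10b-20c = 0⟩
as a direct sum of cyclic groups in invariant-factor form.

rank_ℚ(R)=2; free=3−2=1
SNF(R) diag = [5, 10] → torsion [5, 10]

Answer: M ≅ ℤ^1 ⊕ ℤ/5 ⊕ ℤ/10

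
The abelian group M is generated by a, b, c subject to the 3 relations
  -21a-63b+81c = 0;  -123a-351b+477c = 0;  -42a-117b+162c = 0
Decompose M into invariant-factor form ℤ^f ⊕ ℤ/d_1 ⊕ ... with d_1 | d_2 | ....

rank_ℚ(R)=3; free=3−3=0
SNF(R) diag = [3, 9, 18] → torsion [3, 9, 18]

Answer: M ≅ ℤ/3 ⊕ ℤ/9 ⊕ ℤ/18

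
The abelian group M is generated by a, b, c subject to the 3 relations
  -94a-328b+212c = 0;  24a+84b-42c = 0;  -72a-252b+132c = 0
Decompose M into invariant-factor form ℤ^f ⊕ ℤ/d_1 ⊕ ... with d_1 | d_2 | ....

Answer: M ≅ ℤ/2 ⊕ ℤ/6 ⊕ ℤ/12

Derivation:
rank_ℚ(R)=3; free=3−3=0
SNF(R) diag = [2, 6, 12] → torsion [2, 6, 12]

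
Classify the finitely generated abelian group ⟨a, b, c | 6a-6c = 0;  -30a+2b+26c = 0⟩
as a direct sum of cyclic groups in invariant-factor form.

Answer: M ≅ ℤ^1 ⊕ ℤ/2 ⊕ ℤ/6

Derivation:
rank_ℚ(R)=2; free=3−2=1
SNF(R) diag = [2, 6] → torsion [2, 6]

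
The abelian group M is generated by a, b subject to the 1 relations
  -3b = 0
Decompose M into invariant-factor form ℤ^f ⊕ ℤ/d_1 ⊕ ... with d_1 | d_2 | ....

rank_ℚ(R)=1; free=2−1=1
SNF(R) diag = [3] → torsion [3]

Answer: M ≅ ℤ^1 ⊕ ℤ/3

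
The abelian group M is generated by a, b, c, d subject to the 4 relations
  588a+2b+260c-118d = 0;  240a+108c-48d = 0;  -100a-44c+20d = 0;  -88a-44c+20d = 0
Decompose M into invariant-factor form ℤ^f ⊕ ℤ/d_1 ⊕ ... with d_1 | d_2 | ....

rank_ℚ(R)=4; free=4−4=0
SNF(R) diag = [2, 4, 12, 12] → torsion [2, 4, 12, 12]

Answer: M ≅ ℤ/2 ⊕ ℤ/4 ⊕ ℤ/12 ⊕ ℤ/12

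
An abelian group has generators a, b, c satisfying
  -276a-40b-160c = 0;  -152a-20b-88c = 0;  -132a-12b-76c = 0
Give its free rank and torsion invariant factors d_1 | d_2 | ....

Answer: M ≅ ℤ/4 ⊕ ℤ/4 ⊕ ℤ/4

Derivation:
rank_ℚ(R)=3; free=3−3=0
SNF(R) diag = [4, 4, 4] → torsion [4, 4, 4]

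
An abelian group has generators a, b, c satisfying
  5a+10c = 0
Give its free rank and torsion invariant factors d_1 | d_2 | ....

Answer: M ≅ ℤ^2 ⊕ ℤ/5

Derivation:
rank_ℚ(R)=1; free=3−1=2
SNF(R) diag = [5] → torsion [5]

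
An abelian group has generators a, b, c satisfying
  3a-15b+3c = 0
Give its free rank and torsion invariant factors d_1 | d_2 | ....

rank_ℚ(R)=1; free=3−1=2
SNF(R) diag = [3] → torsion [3]

Answer: M ≅ ℤ^2 ⊕ ℤ/3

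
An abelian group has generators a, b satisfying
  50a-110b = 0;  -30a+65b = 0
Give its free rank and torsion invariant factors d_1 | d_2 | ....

Answer: M ≅ ℤ/5 ⊕ ℤ/10

Derivation:
rank_ℚ(R)=2; free=2−2=0
SNF(R) diag = [5, 10] → torsion [5, 10]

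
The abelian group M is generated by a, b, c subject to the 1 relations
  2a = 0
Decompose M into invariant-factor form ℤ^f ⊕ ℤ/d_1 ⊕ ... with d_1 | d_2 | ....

rank_ℚ(R)=1; free=3−1=2
SNF(R) diag = [2] → torsion [2]

Answer: M ≅ ℤ^2 ⊕ ℤ/2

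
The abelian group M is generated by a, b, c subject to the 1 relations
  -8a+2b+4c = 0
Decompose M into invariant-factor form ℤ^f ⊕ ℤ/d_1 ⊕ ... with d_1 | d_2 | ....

Answer: M ≅ ℤ^2 ⊕ ℤ/2

Derivation:
rank_ℚ(R)=1; free=3−1=2
SNF(R) diag = [2] → torsion [2]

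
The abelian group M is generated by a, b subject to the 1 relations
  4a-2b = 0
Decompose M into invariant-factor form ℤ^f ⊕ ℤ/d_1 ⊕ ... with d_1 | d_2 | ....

Answer: M ≅ ℤ^1 ⊕ ℤ/2

Derivation:
rank_ℚ(R)=1; free=2−1=1
SNF(R) diag = [2] → torsion [2]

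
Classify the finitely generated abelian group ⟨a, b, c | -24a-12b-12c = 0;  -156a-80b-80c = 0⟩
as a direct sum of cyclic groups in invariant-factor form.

Answer: M ≅ ℤ^1 ⊕ ℤ/4 ⊕ ℤ/12

Derivation:
rank_ℚ(R)=2; free=3−2=1
SNF(R) diag = [4, 12] → torsion [4, 12]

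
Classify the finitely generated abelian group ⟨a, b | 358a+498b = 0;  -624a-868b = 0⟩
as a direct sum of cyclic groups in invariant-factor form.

Answer: M ≅ ℤ/2 ⊕ ℤ/4

Derivation:
rank_ℚ(R)=2; free=2−2=0
SNF(R) diag = [2, 4] → torsion [2, 4]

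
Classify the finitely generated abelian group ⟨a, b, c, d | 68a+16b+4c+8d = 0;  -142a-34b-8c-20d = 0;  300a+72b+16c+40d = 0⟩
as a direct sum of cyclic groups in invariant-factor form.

Answer: M ≅ ℤ^1 ⊕ ℤ/2 ⊕ ℤ/4 ⊕ ℤ/4

Derivation:
rank_ℚ(R)=3; free=4−3=1
SNF(R) diag = [2, 4, 4] → torsion [2, 4, 4]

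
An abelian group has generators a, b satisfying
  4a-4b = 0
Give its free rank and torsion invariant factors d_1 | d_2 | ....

Answer: M ≅ ℤ^1 ⊕ ℤ/4

Derivation:
rank_ℚ(R)=1; free=2−1=1
SNF(R) diag = [4] → torsion [4]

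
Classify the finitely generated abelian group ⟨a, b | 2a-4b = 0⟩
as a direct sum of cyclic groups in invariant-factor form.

rank_ℚ(R)=1; free=2−1=1
SNF(R) diag = [2] → torsion [2]

Answer: M ≅ ℤ^1 ⊕ ℤ/2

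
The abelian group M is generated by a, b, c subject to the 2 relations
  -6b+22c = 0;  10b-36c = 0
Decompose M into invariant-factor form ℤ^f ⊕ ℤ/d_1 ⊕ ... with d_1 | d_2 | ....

Answer: M ≅ ℤ^1 ⊕ ℤ/2 ⊕ ℤ/2

Derivation:
rank_ℚ(R)=2; free=3−2=1
SNF(R) diag = [2, 2] → torsion [2, 2]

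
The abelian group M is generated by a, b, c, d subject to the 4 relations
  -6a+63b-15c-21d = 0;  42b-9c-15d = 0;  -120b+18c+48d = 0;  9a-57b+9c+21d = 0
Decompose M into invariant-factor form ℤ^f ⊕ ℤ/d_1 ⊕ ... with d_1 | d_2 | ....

Answer: M ≅ ℤ/3 ⊕ ℤ/3 ⊕ ℤ/9 ⊕ ℤ/18

Derivation:
rank_ℚ(R)=4; free=4−4=0
SNF(R) diag = [3, 3, 9, 18] → torsion [3, 3, 9, 18]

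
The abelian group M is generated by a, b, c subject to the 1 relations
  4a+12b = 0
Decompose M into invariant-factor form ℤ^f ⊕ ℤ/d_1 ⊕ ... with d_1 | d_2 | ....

rank_ℚ(R)=1; free=3−1=2
SNF(R) diag = [4] → torsion [4]

Answer: M ≅ ℤ^2 ⊕ ℤ/4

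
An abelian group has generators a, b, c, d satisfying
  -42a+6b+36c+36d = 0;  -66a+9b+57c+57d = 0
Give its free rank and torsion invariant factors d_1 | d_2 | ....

Answer: M ≅ ℤ^2 ⊕ ℤ/3 ⊕ ℤ/6

Derivation:
rank_ℚ(R)=2; free=4−2=2
SNF(R) diag = [3, 6] → torsion [3, 6]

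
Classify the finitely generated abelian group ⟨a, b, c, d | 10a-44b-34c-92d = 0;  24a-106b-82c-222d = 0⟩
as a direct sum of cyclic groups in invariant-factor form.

Answer: M ≅ ℤ^2 ⊕ ℤ/2 ⊕ ℤ/2

Derivation:
rank_ℚ(R)=2; free=4−2=2
SNF(R) diag = [2, 2] → torsion [2, 2]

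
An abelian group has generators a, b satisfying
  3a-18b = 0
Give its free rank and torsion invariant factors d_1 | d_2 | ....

rank_ℚ(R)=1; free=2−1=1
SNF(R) diag = [3] → torsion [3]

Answer: M ≅ ℤ^1 ⊕ ℤ/3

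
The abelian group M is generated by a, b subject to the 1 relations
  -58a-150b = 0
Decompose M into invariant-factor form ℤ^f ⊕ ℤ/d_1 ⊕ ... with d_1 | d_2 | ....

rank_ℚ(R)=1; free=2−1=1
SNF(R) diag = [2] → torsion [2]

Answer: M ≅ ℤ^1 ⊕ ℤ/2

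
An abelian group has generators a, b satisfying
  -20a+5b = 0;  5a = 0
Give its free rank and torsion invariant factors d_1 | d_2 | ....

rank_ℚ(R)=2; free=2−2=0
SNF(R) diag = [5, 5] → torsion [5, 5]

Answer: M ≅ ℤ/5 ⊕ ℤ/5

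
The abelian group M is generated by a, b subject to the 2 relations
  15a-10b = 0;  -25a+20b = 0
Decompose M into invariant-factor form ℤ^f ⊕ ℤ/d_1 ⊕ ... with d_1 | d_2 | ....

Answer: M ≅ ℤ/5 ⊕ ℤ/10

Derivation:
rank_ℚ(R)=2; free=2−2=0
SNF(R) diag = [5, 10] → torsion [5, 10]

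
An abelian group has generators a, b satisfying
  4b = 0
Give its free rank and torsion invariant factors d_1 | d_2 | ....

rank_ℚ(R)=1; free=2−1=1
SNF(R) diag = [4] → torsion [4]

Answer: M ≅ ℤ^1 ⊕ ℤ/4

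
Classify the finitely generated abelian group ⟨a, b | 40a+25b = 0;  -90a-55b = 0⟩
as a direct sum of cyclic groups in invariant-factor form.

rank_ℚ(R)=2; free=2−2=0
SNF(R) diag = [5, 10] → torsion [5, 10]

Answer: M ≅ ℤ/5 ⊕ ℤ/10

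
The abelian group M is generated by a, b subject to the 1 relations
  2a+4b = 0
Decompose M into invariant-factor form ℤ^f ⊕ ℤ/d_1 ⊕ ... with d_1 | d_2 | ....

rank_ℚ(R)=1; free=2−1=1
SNF(R) diag = [2] → torsion [2]

Answer: M ≅ ℤ^1 ⊕ ℤ/2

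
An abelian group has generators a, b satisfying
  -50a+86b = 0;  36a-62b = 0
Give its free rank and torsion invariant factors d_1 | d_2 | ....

rank_ℚ(R)=2; free=2−2=0
SNF(R) diag = [2, 2] → torsion [2, 2]

Answer: M ≅ ℤ/2 ⊕ ℤ/2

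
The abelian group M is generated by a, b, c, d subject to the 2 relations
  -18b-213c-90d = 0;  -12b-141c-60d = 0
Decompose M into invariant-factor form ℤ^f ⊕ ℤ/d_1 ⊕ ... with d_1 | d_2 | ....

rank_ℚ(R)=2; free=4−2=2
SNF(R) diag = [3, 6] → torsion [3, 6]

Answer: M ≅ ℤ^2 ⊕ ℤ/3 ⊕ ℤ/6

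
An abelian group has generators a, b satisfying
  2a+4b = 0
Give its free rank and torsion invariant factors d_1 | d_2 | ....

rank_ℚ(R)=1; free=2−1=1
SNF(R) diag = [2] → torsion [2]

Answer: M ≅ ℤ^1 ⊕ ℤ/2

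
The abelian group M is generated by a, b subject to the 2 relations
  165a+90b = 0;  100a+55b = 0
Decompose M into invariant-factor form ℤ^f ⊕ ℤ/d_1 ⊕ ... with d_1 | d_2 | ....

Answer: M ≅ ℤ/5 ⊕ ℤ/15

Derivation:
rank_ℚ(R)=2; free=2−2=0
SNF(R) diag = [5, 15] → torsion [5, 15]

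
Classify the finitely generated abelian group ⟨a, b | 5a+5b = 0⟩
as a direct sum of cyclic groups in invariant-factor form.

rank_ℚ(R)=1; free=2−1=1
SNF(R) diag = [5] → torsion [5]

Answer: M ≅ ℤ^1 ⊕ ℤ/5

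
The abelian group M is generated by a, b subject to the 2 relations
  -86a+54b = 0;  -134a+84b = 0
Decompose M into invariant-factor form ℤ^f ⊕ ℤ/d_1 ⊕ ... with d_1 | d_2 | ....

rank_ℚ(R)=2; free=2−2=0
SNF(R) diag = [2, 6] → torsion [2, 6]

Answer: M ≅ ℤ/2 ⊕ ℤ/6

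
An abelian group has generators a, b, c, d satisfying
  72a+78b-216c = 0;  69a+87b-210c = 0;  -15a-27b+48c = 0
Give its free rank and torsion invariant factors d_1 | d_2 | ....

rank_ℚ(R)=3; free=4−3=1
SNF(R) diag = [3, 6, 18] → torsion [3, 6, 18]

Answer: M ≅ ℤ^1 ⊕ ℤ/3 ⊕ ℤ/6 ⊕ ℤ/18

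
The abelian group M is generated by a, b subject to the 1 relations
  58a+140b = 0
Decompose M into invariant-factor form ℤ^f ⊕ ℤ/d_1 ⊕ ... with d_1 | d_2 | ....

rank_ℚ(R)=1; free=2−1=1
SNF(R) diag = [2] → torsion [2]

Answer: M ≅ ℤ^1 ⊕ ℤ/2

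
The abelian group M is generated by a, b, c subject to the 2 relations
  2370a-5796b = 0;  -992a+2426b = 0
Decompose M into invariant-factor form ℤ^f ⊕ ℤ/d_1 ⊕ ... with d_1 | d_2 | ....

Answer: M ≅ ℤ^1 ⊕ ℤ/2 ⊕ ℤ/6

Derivation:
rank_ℚ(R)=2; free=3−2=1
SNF(R) diag = [2, 6] → torsion [2, 6]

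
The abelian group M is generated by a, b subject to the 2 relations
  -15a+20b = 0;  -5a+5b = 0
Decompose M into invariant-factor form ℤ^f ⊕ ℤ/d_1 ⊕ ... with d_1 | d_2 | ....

Answer: M ≅ ℤ/5 ⊕ ℤ/5

Derivation:
rank_ℚ(R)=2; free=2−2=0
SNF(R) diag = [5, 5] → torsion [5, 5]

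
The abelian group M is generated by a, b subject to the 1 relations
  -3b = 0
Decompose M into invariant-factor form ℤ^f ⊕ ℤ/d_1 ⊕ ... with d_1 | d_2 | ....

Answer: M ≅ ℤ^1 ⊕ ℤ/3

Derivation:
rank_ℚ(R)=1; free=2−1=1
SNF(R) diag = [3] → torsion [3]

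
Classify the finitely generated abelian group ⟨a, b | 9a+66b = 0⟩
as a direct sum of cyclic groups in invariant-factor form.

Answer: M ≅ ℤ^1 ⊕ ℤ/3

Derivation:
rank_ℚ(R)=1; free=2−1=1
SNF(R) diag = [3] → torsion [3]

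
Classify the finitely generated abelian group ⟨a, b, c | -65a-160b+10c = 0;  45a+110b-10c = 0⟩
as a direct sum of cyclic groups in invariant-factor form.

Answer: M ≅ ℤ^1 ⊕ ℤ/5 ⊕ ℤ/10

Derivation:
rank_ℚ(R)=2; free=3−2=1
SNF(R) diag = [5, 10] → torsion [5, 10]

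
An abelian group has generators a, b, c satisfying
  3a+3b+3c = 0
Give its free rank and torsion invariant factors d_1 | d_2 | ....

Answer: M ≅ ℤ^2 ⊕ ℤ/3

Derivation:
rank_ℚ(R)=1; free=3−1=2
SNF(R) diag = [3] → torsion [3]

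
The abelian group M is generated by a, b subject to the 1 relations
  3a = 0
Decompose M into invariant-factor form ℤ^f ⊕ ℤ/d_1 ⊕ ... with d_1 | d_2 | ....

rank_ℚ(R)=1; free=2−1=1
SNF(R) diag = [3] → torsion [3]

Answer: M ≅ ℤ^1 ⊕ ℤ/3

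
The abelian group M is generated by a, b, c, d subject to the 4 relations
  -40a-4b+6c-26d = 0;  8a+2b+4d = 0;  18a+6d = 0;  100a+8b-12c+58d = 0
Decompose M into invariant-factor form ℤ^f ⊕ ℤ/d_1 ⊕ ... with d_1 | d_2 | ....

rank_ℚ(R)=4; free=4−4=0
SNF(R) diag = [2, 2, 6, 6] → torsion [2, 2, 6, 6]

Answer: M ≅ ℤ/2 ⊕ ℤ/2 ⊕ ℤ/6 ⊕ ℤ/6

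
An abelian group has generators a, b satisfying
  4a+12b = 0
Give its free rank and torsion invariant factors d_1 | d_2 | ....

Answer: M ≅ ℤ^1 ⊕ ℤ/4

Derivation:
rank_ℚ(R)=1; free=2−1=1
SNF(R) diag = [4] → torsion [4]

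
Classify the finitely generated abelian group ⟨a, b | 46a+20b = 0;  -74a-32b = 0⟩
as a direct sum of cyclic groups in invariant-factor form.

Answer: M ≅ ℤ/2 ⊕ ℤ/4

Derivation:
rank_ℚ(R)=2; free=2−2=0
SNF(R) diag = [2, 4] → torsion [2, 4]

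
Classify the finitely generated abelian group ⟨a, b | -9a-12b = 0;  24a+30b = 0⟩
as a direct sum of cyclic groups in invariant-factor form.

Answer: M ≅ ℤ/3 ⊕ ℤ/6

Derivation:
rank_ℚ(R)=2; free=2−2=0
SNF(R) diag = [3, 6] → torsion [3, 6]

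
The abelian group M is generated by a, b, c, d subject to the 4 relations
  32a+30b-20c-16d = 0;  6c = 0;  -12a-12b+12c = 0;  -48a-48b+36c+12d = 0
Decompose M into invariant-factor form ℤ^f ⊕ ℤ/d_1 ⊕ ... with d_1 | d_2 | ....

rank_ℚ(R)=4; free=4−4=0
SNF(R) diag = [2, 6, 12, 12] → torsion [2, 6, 12, 12]

Answer: M ≅ ℤ/2 ⊕ ℤ/6 ⊕ ℤ/12 ⊕ ℤ/12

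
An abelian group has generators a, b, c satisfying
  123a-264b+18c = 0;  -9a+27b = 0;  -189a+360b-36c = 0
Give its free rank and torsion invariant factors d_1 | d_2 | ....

rank_ℚ(R)=3; free=3−3=0
SNF(R) diag = [3, 9, 18] → torsion [3, 9, 18]

Answer: M ≅ ℤ/3 ⊕ ℤ/9 ⊕ ℤ/18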